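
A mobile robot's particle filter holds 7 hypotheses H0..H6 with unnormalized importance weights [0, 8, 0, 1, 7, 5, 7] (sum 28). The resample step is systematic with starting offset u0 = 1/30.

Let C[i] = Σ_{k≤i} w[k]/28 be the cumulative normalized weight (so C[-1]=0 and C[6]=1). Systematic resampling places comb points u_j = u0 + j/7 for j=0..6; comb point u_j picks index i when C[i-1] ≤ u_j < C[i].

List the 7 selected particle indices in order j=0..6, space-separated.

C = [0, 2/7, 2/7, 9/28, 4/7, 3/4, 1]
j=0: u_0=1/30 ∈ [0, 2/7) → index 1
j=1: u_1=37/210 ∈ [0, 2/7) → index 1
j=2: u_2=67/210 ∈ [2/7, 9/28) → index 3
j=3: u_3=97/210 ∈ [9/28, 4/7) → index 4
j=4: u_4=127/210 ∈ [4/7, 3/4) → index 5
j=5: u_5=157/210 ∈ [4/7, 3/4) → index 5
j=6: u_6=187/210 ∈ [3/4, 1) → index 6

1 1 3 4 5 5 6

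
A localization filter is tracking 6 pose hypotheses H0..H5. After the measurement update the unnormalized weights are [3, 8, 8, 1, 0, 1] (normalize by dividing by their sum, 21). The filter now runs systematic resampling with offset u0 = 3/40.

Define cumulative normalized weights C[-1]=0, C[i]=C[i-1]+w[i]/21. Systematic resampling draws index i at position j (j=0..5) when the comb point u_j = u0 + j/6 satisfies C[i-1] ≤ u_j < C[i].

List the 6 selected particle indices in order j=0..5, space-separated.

C = [1/7, 11/21, 19/21, 20/21, 20/21, 1]
j=0: u_0=3/40 ∈ [0, 1/7) → index 0
j=1: u_1=29/120 ∈ [1/7, 11/21) → index 1
j=2: u_2=49/120 ∈ [1/7, 11/21) → index 1
j=3: u_3=23/40 ∈ [11/21, 19/21) → index 2
j=4: u_4=89/120 ∈ [11/21, 19/21) → index 2
j=5: u_5=109/120 ∈ [19/21, 20/21) → index 3

0 1 1 2 2 3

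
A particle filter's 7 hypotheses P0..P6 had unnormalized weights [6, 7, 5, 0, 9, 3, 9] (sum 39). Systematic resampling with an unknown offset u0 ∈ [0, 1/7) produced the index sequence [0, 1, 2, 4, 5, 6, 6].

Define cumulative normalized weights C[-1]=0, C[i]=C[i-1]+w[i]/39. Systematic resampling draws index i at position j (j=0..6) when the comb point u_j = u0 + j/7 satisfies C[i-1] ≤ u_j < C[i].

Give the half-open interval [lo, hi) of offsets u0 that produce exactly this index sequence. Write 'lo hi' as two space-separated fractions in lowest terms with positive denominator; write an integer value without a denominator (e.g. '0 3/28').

C = [2/13, 1/3, 6/13, 6/13, 9/13, 10/13, 1]
j=0 picked index 0: u0 ∈ [0, 2/13)
j=1 picked index 1: u0 ∈ [1/91, 4/21)
j=2 picked index 2: u0 ∈ [1/21, 16/91)
j=3 picked index 4: u0 ∈ [3/91, 24/91)
j=4 picked index 5: u0 ∈ [11/91, 18/91)
j=5 picked index 6: u0 ∈ [5/91, 2/7)
j=6 picked index 6: u0 ∈ [-8/91, 1/7)
intersection: [11/91, 1/7)

11/91 1/7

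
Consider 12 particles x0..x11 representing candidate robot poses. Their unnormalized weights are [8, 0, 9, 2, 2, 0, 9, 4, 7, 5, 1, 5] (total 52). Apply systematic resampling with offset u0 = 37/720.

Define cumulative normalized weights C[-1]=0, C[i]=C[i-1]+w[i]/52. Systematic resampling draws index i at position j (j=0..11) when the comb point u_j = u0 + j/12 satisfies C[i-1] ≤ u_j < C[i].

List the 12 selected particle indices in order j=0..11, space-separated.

C = [2/13, 2/13, 17/52, 19/52, 21/52, 21/52, 15/26, 17/26, 41/52, 23/26, 47/52, 1]
j=0: u_0=37/720 ∈ [0, 2/13) → index 0
j=1: u_1=97/720 ∈ [0, 2/13) → index 0
j=2: u_2=157/720 ∈ [2/13, 17/52) → index 2
j=3: u_3=217/720 ∈ [2/13, 17/52) → index 2
j=4: u_4=277/720 ∈ [19/52, 21/52) → index 4
j=5: u_5=337/720 ∈ [21/52, 15/26) → index 6
j=6: u_6=397/720 ∈ [21/52, 15/26) → index 6
j=7: u_7=457/720 ∈ [15/26, 17/26) → index 7
j=8: u_8=517/720 ∈ [17/26, 41/52) → index 8
j=9: u_9=577/720 ∈ [41/52, 23/26) → index 9
j=10: u_10=637/720 ∈ [23/26, 47/52) → index 10
j=11: u_11=697/720 ∈ [47/52, 1) → index 11

0 0 2 2 4 6 6 7 8 9 10 11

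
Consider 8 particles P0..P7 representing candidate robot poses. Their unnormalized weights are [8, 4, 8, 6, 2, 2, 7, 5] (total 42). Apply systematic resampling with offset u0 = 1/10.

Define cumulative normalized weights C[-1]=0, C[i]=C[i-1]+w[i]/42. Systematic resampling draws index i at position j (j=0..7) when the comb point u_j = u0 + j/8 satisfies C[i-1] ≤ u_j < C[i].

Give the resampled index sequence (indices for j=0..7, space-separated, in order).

0 1 2 2 3 6 6 7

C = [4/21, 2/7, 10/21, 13/21, 2/3, 5/7, 37/42, 1]
j=0: u_0=1/10 ∈ [0, 4/21) → index 0
j=1: u_1=9/40 ∈ [4/21, 2/7) → index 1
j=2: u_2=7/20 ∈ [2/7, 10/21) → index 2
j=3: u_3=19/40 ∈ [2/7, 10/21) → index 2
j=4: u_4=3/5 ∈ [10/21, 13/21) → index 3
j=5: u_5=29/40 ∈ [5/7, 37/42) → index 6
j=6: u_6=17/20 ∈ [5/7, 37/42) → index 6
j=7: u_7=39/40 ∈ [37/42, 1) → index 7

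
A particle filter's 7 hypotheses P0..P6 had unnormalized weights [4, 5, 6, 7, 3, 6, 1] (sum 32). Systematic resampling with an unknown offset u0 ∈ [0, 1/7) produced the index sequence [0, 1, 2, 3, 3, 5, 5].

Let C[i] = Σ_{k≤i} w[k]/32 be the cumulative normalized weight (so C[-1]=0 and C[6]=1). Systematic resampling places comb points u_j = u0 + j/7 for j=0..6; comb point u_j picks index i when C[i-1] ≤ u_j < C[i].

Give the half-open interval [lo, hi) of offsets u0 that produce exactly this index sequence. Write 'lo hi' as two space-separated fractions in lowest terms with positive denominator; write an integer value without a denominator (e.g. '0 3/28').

C = [1/8, 9/32, 15/32, 11/16, 25/32, 31/32, 1]
j=0 picked index 0: u0 ∈ [0, 1/8)
j=1 picked index 1: u0 ∈ [-1/56, 31/224)
j=2 picked index 2: u0 ∈ [-1/224, 41/224)
j=3 picked index 3: u0 ∈ [9/224, 29/112)
j=4 picked index 3: u0 ∈ [-23/224, 13/112)
j=5 picked index 5: u0 ∈ [15/224, 57/224)
j=6 picked index 5: u0 ∈ [-17/224, 25/224)
intersection: [15/224, 25/224)

15/224 25/224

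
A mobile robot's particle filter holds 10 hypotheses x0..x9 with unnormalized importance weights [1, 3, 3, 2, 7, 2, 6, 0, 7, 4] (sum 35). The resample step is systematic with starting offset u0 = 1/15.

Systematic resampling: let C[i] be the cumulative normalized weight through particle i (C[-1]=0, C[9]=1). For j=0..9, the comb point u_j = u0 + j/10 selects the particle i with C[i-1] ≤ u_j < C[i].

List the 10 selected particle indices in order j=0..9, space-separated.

1 2 4 4 5 6 6 8 8 9

C = [1/35, 4/35, 1/5, 9/35, 16/35, 18/35, 24/35, 24/35, 31/35, 1]
j=0: u_0=1/15 ∈ [1/35, 4/35) → index 1
j=1: u_1=1/6 ∈ [4/35, 1/5) → index 2
j=2: u_2=4/15 ∈ [9/35, 16/35) → index 4
j=3: u_3=11/30 ∈ [9/35, 16/35) → index 4
j=4: u_4=7/15 ∈ [16/35, 18/35) → index 5
j=5: u_5=17/30 ∈ [18/35, 24/35) → index 6
j=6: u_6=2/3 ∈ [18/35, 24/35) → index 6
j=7: u_7=23/30 ∈ [24/35, 31/35) → index 8
j=8: u_8=13/15 ∈ [24/35, 31/35) → index 8
j=9: u_9=29/30 ∈ [31/35, 1) → index 9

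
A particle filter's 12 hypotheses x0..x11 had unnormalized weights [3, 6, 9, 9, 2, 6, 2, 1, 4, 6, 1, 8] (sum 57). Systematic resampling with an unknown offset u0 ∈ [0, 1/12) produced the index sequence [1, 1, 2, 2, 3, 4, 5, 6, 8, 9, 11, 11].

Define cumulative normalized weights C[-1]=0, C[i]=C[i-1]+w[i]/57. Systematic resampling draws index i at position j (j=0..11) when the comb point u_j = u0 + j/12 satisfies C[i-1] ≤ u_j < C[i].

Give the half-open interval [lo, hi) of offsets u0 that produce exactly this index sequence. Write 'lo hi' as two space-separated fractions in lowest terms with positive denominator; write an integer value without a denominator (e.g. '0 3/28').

13/228 5/76

C = [1/19, 3/19, 6/19, 9/19, 29/57, 35/57, 37/57, 2/3, 14/19, 16/19, 49/57, 1]
j=0 picked index 1: u0 ∈ [1/19, 3/19)
j=1 picked index 1: u0 ∈ [-7/228, 17/228)
j=2 picked index 2: u0 ∈ [-1/114, 17/114)
j=3 picked index 2: u0 ∈ [-7/76, 5/76)
j=4 picked index 3: u0 ∈ [-1/57, 8/57)
j=5 picked index 4: u0 ∈ [13/228, 7/76)
j=6 picked index 5: u0 ∈ [1/114, 13/114)
j=7 picked index 6: u0 ∈ [7/228, 5/76)
j=8 picked index 8: u0 ∈ [0, 4/57)
j=9 picked index 9: u0 ∈ [-1/76, 7/76)
j=10 picked index 11: u0 ∈ [1/38, 1/6)
j=11 picked index 11: u0 ∈ [-13/228, 1/12)
intersection: [13/228, 5/76)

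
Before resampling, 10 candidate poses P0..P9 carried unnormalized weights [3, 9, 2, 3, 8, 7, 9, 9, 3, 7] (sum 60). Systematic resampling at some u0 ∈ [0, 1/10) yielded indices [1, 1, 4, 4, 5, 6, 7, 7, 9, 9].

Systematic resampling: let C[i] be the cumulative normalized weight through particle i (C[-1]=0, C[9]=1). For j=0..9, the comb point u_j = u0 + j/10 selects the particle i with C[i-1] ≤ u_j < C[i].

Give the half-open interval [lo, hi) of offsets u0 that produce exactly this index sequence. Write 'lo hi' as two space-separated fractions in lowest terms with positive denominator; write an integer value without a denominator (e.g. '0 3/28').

C = [1/20, 1/5, 7/30, 17/60, 5/12, 8/15, 41/60, 5/6, 53/60, 1]
j=0 picked index 1: u0 ∈ [1/20, 1/5)
j=1 picked index 1: u0 ∈ [-1/20, 1/10)
j=2 picked index 4: u0 ∈ [1/12, 13/60)
j=3 picked index 4: u0 ∈ [-1/60, 7/60)
j=4 picked index 5: u0 ∈ [1/60, 2/15)
j=5 picked index 6: u0 ∈ [1/30, 11/60)
j=6 picked index 7: u0 ∈ [1/12, 7/30)
j=7 picked index 7: u0 ∈ [-1/60, 2/15)
j=8 picked index 9: u0 ∈ [1/12, 1/5)
j=9 picked index 9: u0 ∈ [-1/60, 1/10)
intersection: [1/12, 1/10)

1/12 1/10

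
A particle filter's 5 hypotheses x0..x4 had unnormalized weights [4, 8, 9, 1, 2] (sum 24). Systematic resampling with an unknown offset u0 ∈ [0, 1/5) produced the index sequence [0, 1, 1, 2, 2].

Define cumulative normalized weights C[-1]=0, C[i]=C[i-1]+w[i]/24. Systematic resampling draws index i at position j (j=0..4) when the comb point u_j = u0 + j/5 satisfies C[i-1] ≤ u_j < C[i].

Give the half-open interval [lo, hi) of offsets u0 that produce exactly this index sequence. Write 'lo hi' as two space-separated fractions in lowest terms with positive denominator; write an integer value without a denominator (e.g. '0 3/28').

C = [1/6, 1/2, 7/8, 11/12, 1]
j=0 picked index 0: u0 ∈ [0, 1/6)
j=1 picked index 1: u0 ∈ [-1/30, 3/10)
j=2 picked index 1: u0 ∈ [-7/30, 1/10)
j=3 picked index 2: u0 ∈ [-1/10, 11/40)
j=4 picked index 2: u0 ∈ [-3/10, 3/40)
intersection: [0, 3/40)

0 3/40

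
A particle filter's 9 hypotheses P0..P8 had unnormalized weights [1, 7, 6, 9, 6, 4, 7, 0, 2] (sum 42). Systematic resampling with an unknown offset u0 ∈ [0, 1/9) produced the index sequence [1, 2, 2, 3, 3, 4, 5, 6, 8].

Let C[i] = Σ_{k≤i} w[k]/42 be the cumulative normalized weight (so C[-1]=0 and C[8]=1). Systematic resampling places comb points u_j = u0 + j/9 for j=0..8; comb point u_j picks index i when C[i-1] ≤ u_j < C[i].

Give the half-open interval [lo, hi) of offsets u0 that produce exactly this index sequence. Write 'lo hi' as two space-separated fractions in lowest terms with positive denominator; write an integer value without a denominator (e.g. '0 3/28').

C = [1/42, 4/21, 1/3, 23/42, 29/42, 11/14, 20/21, 20/21, 1]
j=0 picked index 1: u0 ∈ [1/42, 4/21)
j=1 picked index 2: u0 ∈ [5/63, 2/9)
j=2 picked index 2: u0 ∈ [-2/63, 1/9)
j=3 picked index 3: u0 ∈ [0, 3/14)
j=4 picked index 3: u0 ∈ [-1/9, 13/126)
j=5 picked index 4: u0 ∈ [-1/126, 17/126)
j=6 picked index 5: u0 ∈ [1/42, 5/42)
j=7 picked index 6: u0 ∈ [1/126, 11/63)
j=8 picked index 8: u0 ∈ [4/63, 1/9)
intersection: [5/63, 13/126)

5/63 13/126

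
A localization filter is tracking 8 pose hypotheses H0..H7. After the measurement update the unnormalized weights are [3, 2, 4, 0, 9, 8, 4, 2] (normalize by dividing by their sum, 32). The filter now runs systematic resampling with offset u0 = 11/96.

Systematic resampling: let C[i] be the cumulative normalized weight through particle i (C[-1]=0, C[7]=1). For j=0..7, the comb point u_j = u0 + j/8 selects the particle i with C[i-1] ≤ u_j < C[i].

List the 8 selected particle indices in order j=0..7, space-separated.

C = [3/32, 5/32, 9/32, 9/32, 9/16, 13/16, 15/16, 1]
j=0: u_0=11/96 ∈ [3/32, 5/32) → index 1
j=1: u_1=23/96 ∈ [5/32, 9/32) → index 2
j=2: u_2=35/96 ∈ [9/32, 9/16) → index 4
j=3: u_3=47/96 ∈ [9/32, 9/16) → index 4
j=4: u_4=59/96 ∈ [9/16, 13/16) → index 5
j=5: u_5=71/96 ∈ [9/16, 13/16) → index 5
j=6: u_6=83/96 ∈ [13/16, 15/16) → index 6
j=7: u_7=95/96 ∈ [15/16, 1) → index 7

1 2 4 4 5 5 6 7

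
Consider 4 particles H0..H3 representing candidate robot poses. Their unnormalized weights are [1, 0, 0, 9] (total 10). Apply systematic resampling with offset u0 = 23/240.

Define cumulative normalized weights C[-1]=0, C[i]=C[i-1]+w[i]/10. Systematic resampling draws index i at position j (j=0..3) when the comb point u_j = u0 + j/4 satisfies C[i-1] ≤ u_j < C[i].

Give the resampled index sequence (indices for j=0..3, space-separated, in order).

0 3 3 3

C = [1/10, 1/10, 1/10, 1]
j=0: u_0=23/240 ∈ [0, 1/10) → index 0
j=1: u_1=83/240 ∈ [1/10, 1) → index 3
j=2: u_2=143/240 ∈ [1/10, 1) → index 3
j=3: u_3=203/240 ∈ [1/10, 1) → index 3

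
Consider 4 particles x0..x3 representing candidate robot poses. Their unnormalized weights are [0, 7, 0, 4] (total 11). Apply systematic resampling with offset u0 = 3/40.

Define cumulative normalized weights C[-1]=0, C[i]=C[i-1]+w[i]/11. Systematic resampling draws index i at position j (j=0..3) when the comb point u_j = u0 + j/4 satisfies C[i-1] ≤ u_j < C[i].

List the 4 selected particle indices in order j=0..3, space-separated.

C = [0, 7/11, 7/11, 1]
j=0: u_0=3/40 ∈ [0, 7/11) → index 1
j=1: u_1=13/40 ∈ [0, 7/11) → index 1
j=2: u_2=23/40 ∈ [0, 7/11) → index 1
j=3: u_3=33/40 ∈ [7/11, 1) → index 3

1 1 1 3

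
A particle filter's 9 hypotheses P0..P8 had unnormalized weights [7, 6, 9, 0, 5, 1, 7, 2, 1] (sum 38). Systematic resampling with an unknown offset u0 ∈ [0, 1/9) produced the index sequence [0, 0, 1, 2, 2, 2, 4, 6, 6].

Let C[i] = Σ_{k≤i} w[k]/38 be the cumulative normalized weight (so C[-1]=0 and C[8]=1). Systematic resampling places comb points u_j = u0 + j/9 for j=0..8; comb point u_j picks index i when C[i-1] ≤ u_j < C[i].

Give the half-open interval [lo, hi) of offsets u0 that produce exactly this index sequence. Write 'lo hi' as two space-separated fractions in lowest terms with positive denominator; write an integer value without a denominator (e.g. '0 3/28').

C = [7/38, 13/38, 11/19, 11/19, 27/38, 14/19, 35/38, 37/38, 1]
j=0 picked index 0: u0 ∈ [0, 7/38)
j=1 picked index 0: u0 ∈ [-1/9, 25/342)
j=2 picked index 1: u0 ∈ [-13/342, 41/342)
j=3 picked index 2: u0 ∈ [1/114, 14/57)
j=4 picked index 2: u0 ∈ [-35/342, 23/171)
j=5 picked index 2: u0 ∈ [-73/342, 4/171)
j=6 picked index 4: u0 ∈ [-5/57, 5/114)
j=7 picked index 6: u0 ∈ [-7/171, 49/342)
j=8 picked index 6: u0 ∈ [-26/171, 11/342)
intersection: [1/114, 4/171)

1/114 4/171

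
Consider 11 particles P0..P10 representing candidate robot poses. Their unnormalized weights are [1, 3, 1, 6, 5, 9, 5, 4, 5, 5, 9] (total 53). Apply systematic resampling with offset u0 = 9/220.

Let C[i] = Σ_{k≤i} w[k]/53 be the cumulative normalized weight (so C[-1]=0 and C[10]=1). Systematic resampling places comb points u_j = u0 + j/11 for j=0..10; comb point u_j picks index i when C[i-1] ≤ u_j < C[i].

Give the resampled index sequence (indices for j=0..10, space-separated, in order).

C = [1/53, 4/53, 5/53, 11/53, 16/53, 25/53, 30/53, 34/53, 39/53, 44/53, 1]
j=0: u_0=9/220 ∈ [1/53, 4/53) → index 1
j=1: u_1=29/220 ∈ [5/53, 11/53) → index 3
j=2: u_2=49/220 ∈ [11/53, 16/53) → index 4
j=3: u_3=69/220 ∈ [16/53, 25/53) → index 5
j=4: u_4=89/220 ∈ [16/53, 25/53) → index 5
j=5: u_5=109/220 ∈ [25/53, 30/53) → index 6
j=6: u_6=129/220 ∈ [30/53, 34/53) → index 7
j=7: u_7=149/220 ∈ [34/53, 39/53) → index 8
j=8: u_8=169/220 ∈ [39/53, 44/53) → index 9
j=9: u_9=189/220 ∈ [44/53, 1) → index 10
j=10: u_10=19/20 ∈ [44/53, 1) → index 10

1 3 4 5 5 6 7 8 9 10 10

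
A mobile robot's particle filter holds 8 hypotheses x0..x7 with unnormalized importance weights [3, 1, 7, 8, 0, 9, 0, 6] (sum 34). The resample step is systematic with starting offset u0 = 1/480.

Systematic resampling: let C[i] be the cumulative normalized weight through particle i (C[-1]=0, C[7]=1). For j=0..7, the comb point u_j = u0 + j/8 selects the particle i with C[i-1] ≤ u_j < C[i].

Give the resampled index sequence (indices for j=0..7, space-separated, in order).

C = [3/34, 2/17, 11/34, 19/34, 19/34, 14/17, 14/17, 1]
j=0: u_0=1/480 ∈ [0, 3/34) → index 0
j=1: u_1=61/480 ∈ [2/17, 11/34) → index 2
j=2: u_2=121/480 ∈ [2/17, 11/34) → index 2
j=3: u_3=181/480 ∈ [11/34, 19/34) → index 3
j=4: u_4=241/480 ∈ [11/34, 19/34) → index 3
j=5: u_5=301/480 ∈ [19/34, 14/17) → index 5
j=6: u_6=361/480 ∈ [19/34, 14/17) → index 5
j=7: u_7=421/480 ∈ [14/17, 1) → index 7

0 2 2 3 3 5 5 7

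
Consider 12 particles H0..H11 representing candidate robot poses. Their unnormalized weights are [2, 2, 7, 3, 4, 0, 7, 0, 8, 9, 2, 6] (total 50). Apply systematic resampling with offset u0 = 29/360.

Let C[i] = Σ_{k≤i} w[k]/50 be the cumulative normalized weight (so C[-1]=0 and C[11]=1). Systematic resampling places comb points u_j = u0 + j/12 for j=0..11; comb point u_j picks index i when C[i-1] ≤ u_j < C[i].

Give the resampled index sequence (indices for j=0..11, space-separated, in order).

C = [1/25, 2/25, 11/50, 7/25, 9/25, 9/25, 1/2, 1/2, 33/50, 21/25, 22/25, 1]
j=0: u_0=29/360 ∈ [2/25, 11/50) → index 2
j=1: u_1=59/360 ∈ [2/25, 11/50) → index 2
j=2: u_2=89/360 ∈ [11/50, 7/25) → index 3
j=3: u_3=119/360 ∈ [7/25, 9/25) → index 4
j=4: u_4=149/360 ∈ [9/25, 1/2) → index 6
j=5: u_5=179/360 ∈ [9/25, 1/2) → index 6
j=6: u_6=209/360 ∈ [1/2, 33/50) → index 8
j=7: u_7=239/360 ∈ [33/50, 21/25) → index 9
j=8: u_8=269/360 ∈ [33/50, 21/25) → index 9
j=9: u_9=299/360 ∈ [33/50, 21/25) → index 9
j=10: u_10=329/360 ∈ [22/25, 1) → index 11
j=11: u_11=359/360 ∈ [22/25, 1) → index 11

2 2 3 4 6 6 8 9 9 9 11 11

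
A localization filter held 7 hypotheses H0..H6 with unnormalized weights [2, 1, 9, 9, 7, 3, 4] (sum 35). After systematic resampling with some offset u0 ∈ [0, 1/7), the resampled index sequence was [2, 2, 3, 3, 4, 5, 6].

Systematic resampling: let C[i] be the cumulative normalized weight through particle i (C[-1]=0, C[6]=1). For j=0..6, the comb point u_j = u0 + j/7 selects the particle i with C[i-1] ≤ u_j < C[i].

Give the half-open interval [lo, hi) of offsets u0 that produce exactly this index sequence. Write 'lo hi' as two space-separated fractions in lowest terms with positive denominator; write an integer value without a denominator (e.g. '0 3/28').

C = [2/35, 3/35, 12/35, 3/5, 4/5, 31/35, 1]
j=0 picked index 2: u0 ∈ [3/35, 12/35)
j=1 picked index 2: u0 ∈ [-2/35, 1/5)
j=2 picked index 3: u0 ∈ [2/35, 11/35)
j=3 picked index 3: u0 ∈ [-3/35, 6/35)
j=4 picked index 4: u0 ∈ [1/35, 8/35)
j=5 picked index 5: u0 ∈ [3/35, 6/35)
j=6 picked index 6: u0 ∈ [1/35, 1/7)
intersection: [3/35, 1/7)

3/35 1/7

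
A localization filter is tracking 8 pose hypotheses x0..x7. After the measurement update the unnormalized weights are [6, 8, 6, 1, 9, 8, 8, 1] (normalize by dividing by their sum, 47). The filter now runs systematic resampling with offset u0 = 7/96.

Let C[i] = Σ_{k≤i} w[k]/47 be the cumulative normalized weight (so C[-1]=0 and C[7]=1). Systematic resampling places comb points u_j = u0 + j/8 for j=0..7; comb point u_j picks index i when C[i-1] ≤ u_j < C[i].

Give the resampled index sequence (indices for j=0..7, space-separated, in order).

C = [6/47, 14/47, 20/47, 21/47, 30/47, 38/47, 46/47, 1]
j=0: u_0=7/96 ∈ [0, 6/47) → index 0
j=1: u_1=19/96 ∈ [6/47, 14/47) → index 1
j=2: u_2=31/96 ∈ [14/47, 20/47) → index 2
j=3: u_3=43/96 ∈ [21/47, 30/47) → index 4
j=4: u_4=55/96 ∈ [21/47, 30/47) → index 4
j=5: u_5=67/96 ∈ [30/47, 38/47) → index 5
j=6: u_6=79/96 ∈ [38/47, 46/47) → index 6
j=7: u_7=91/96 ∈ [38/47, 46/47) → index 6

0 1 2 4 4 5 6 6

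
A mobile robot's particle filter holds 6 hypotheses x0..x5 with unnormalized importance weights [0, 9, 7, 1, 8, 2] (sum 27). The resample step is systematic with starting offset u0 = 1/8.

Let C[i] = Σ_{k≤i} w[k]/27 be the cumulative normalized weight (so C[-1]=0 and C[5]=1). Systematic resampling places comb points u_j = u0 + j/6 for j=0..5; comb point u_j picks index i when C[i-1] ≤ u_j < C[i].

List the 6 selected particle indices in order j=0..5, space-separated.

1 1 2 3 4 5

C = [0, 1/3, 16/27, 17/27, 25/27, 1]
j=0: u_0=1/8 ∈ [0, 1/3) → index 1
j=1: u_1=7/24 ∈ [0, 1/3) → index 1
j=2: u_2=11/24 ∈ [1/3, 16/27) → index 2
j=3: u_3=5/8 ∈ [16/27, 17/27) → index 3
j=4: u_4=19/24 ∈ [17/27, 25/27) → index 4
j=5: u_5=23/24 ∈ [25/27, 1) → index 5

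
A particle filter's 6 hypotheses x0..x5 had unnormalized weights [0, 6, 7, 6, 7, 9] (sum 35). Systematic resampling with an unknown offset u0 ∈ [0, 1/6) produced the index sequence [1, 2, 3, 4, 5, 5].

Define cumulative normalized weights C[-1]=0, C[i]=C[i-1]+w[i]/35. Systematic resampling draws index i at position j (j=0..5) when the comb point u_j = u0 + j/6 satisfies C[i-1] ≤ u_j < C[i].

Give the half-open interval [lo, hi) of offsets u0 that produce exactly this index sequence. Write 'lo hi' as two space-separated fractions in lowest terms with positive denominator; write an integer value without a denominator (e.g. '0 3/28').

8/105 1/6

C = [0, 6/35, 13/35, 19/35, 26/35, 1]
j=0 picked index 1: u0 ∈ [0, 6/35)
j=1 picked index 2: u0 ∈ [1/210, 43/210)
j=2 picked index 3: u0 ∈ [4/105, 22/105)
j=3 picked index 4: u0 ∈ [3/70, 17/70)
j=4 picked index 5: u0 ∈ [8/105, 1/3)
j=5 picked index 5: u0 ∈ [-19/210, 1/6)
intersection: [8/105, 1/6)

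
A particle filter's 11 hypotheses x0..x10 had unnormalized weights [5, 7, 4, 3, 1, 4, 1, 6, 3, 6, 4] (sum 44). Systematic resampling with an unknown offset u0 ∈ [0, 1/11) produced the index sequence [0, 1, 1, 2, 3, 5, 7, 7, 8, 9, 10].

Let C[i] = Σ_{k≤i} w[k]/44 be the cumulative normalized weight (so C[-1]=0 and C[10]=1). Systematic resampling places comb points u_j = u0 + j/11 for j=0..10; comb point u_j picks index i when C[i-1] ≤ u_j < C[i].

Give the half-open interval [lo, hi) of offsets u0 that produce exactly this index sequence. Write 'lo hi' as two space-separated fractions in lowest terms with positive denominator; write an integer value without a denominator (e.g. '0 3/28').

1/44 1/22

C = [5/44, 3/11, 4/11, 19/44, 5/11, 6/11, 25/44, 31/44, 17/22, 10/11, 1]
j=0 picked index 0: u0 ∈ [0, 5/44)
j=1 picked index 1: u0 ∈ [1/44, 2/11)
j=2 picked index 1: u0 ∈ [-3/44, 1/11)
j=3 picked index 2: u0 ∈ [0, 1/11)
j=4 picked index 3: u0 ∈ [0, 3/44)
j=5 picked index 5: u0 ∈ [0, 1/11)
j=6 picked index 7: u0 ∈ [1/44, 7/44)
j=7 picked index 7: u0 ∈ [-3/44, 3/44)
j=8 picked index 8: u0 ∈ [-1/44, 1/22)
j=9 picked index 9: u0 ∈ [-1/22, 1/11)
j=10 picked index 10: u0 ∈ [0, 1/11)
intersection: [1/44, 1/22)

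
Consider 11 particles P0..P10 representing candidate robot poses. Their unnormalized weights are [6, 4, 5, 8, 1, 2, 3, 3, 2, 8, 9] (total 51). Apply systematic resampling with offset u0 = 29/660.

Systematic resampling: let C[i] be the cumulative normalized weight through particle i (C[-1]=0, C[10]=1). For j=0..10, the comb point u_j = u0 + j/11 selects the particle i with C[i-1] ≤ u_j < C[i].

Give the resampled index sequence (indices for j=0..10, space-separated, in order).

C = [2/17, 10/51, 5/17, 23/51, 8/17, 26/51, 29/51, 32/51, 2/3, 14/17, 1]
j=0: u_0=29/660 ∈ [0, 2/17) → index 0
j=1: u_1=89/660 ∈ [2/17, 10/51) → index 1
j=2: u_2=149/660 ∈ [10/51, 5/17) → index 2
j=3: u_3=19/60 ∈ [5/17, 23/51) → index 3
j=4: u_4=269/660 ∈ [5/17, 23/51) → index 3
j=5: u_5=329/660 ∈ [8/17, 26/51) → index 5
j=6: u_6=389/660 ∈ [29/51, 32/51) → index 7
j=7: u_7=449/660 ∈ [2/3, 14/17) → index 9
j=8: u_8=509/660 ∈ [2/3, 14/17) → index 9
j=9: u_9=569/660 ∈ [14/17, 1) → index 10
j=10: u_10=629/660 ∈ [14/17, 1) → index 10

0 1 2 3 3 5 7 9 9 10 10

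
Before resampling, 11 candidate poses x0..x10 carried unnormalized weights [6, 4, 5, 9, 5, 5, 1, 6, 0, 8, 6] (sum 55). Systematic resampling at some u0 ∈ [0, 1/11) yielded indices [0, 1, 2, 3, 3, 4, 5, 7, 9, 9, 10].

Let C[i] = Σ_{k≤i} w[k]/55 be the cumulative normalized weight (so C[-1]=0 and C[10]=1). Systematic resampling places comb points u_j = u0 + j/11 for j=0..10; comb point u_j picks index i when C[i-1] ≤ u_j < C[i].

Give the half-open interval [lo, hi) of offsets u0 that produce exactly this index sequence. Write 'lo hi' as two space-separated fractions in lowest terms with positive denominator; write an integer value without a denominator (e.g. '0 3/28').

C = [6/55, 2/11, 3/11, 24/55, 29/55, 34/55, 7/11, 41/55, 41/55, 49/55, 1]
j=0 picked index 0: u0 ∈ [0, 6/55)
j=1 picked index 1: u0 ∈ [1/55, 1/11)
j=2 picked index 2: u0 ∈ [0, 1/11)
j=3 picked index 3: u0 ∈ [0, 9/55)
j=4 picked index 3: u0 ∈ [-1/11, 4/55)
j=5 picked index 4: u0 ∈ [-1/55, 4/55)
j=6 picked index 5: u0 ∈ [-1/55, 4/55)
j=7 picked index 7: u0 ∈ [0, 6/55)
j=8 picked index 9: u0 ∈ [1/55, 9/55)
j=9 picked index 9: u0 ∈ [-4/55, 4/55)
j=10 picked index 10: u0 ∈ [-1/55, 1/11)
intersection: [1/55, 4/55)

1/55 4/55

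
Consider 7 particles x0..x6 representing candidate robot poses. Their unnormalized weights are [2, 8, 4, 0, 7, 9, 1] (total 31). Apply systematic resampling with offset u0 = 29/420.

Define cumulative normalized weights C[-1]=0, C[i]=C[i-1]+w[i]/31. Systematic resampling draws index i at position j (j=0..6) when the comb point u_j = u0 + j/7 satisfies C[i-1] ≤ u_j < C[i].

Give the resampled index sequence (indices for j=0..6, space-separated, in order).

C = [2/31, 10/31, 14/31, 14/31, 21/31, 30/31, 1]
j=0: u_0=29/420 ∈ [2/31, 10/31) → index 1
j=1: u_1=89/420 ∈ [2/31, 10/31) → index 1
j=2: u_2=149/420 ∈ [10/31, 14/31) → index 2
j=3: u_3=209/420 ∈ [14/31, 21/31) → index 4
j=4: u_4=269/420 ∈ [14/31, 21/31) → index 4
j=5: u_5=47/60 ∈ [21/31, 30/31) → index 5
j=6: u_6=389/420 ∈ [21/31, 30/31) → index 5

1 1 2 4 4 5 5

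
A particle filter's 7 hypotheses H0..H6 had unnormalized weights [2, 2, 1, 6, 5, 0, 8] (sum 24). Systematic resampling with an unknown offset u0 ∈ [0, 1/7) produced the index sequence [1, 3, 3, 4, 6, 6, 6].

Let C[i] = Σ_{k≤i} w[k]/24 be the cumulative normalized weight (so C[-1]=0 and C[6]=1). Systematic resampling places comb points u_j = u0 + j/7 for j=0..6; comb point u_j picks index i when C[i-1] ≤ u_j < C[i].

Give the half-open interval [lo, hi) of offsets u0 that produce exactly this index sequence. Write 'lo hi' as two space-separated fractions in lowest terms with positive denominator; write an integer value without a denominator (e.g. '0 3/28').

2/21 1/7

C = [1/12, 1/6, 5/24, 11/24, 2/3, 2/3, 1]
j=0 picked index 1: u0 ∈ [1/12, 1/6)
j=1 picked index 3: u0 ∈ [11/168, 53/168)
j=2 picked index 3: u0 ∈ [-13/168, 29/168)
j=3 picked index 4: u0 ∈ [5/168, 5/21)
j=4 picked index 6: u0 ∈ [2/21, 3/7)
j=5 picked index 6: u0 ∈ [-1/21, 2/7)
j=6 picked index 6: u0 ∈ [-4/21, 1/7)
intersection: [2/21, 1/7)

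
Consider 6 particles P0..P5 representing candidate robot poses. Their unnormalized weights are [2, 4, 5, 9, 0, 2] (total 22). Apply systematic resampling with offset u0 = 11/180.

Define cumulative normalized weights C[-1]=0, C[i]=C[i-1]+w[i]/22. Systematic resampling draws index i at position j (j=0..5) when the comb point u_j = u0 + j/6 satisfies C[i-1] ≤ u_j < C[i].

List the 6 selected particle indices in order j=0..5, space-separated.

C = [1/11, 3/11, 1/2, 10/11, 10/11, 1]
j=0: u_0=11/180 ∈ [0, 1/11) → index 0
j=1: u_1=41/180 ∈ [1/11, 3/11) → index 1
j=2: u_2=71/180 ∈ [3/11, 1/2) → index 2
j=3: u_3=101/180 ∈ [1/2, 10/11) → index 3
j=4: u_4=131/180 ∈ [1/2, 10/11) → index 3
j=5: u_5=161/180 ∈ [1/2, 10/11) → index 3

0 1 2 3 3 3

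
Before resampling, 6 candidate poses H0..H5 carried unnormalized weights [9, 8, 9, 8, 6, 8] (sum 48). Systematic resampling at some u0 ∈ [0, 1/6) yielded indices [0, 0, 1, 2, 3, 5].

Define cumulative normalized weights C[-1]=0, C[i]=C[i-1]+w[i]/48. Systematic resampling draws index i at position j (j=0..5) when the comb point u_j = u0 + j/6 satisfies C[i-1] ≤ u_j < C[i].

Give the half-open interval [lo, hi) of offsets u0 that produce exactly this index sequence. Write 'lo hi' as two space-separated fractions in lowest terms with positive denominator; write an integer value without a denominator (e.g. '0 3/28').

0 1/48

C = [3/16, 17/48, 13/24, 17/24, 5/6, 1]
j=0 picked index 0: u0 ∈ [0, 3/16)
j=1 picked index 0: u0 ∈ [-1/6, 1/48)
j=2 picked index 1: u0 ∈ [-7/48, 1/48)
j=3 picked index 2: u0 ∈ [-7/48, 1/24)
j=4 picked index 3: u0 ∈ [-1/8, 1/24)
j=5 picked index 5: u0 ∈ [0, 1/6)
intersection: [0, 1/48)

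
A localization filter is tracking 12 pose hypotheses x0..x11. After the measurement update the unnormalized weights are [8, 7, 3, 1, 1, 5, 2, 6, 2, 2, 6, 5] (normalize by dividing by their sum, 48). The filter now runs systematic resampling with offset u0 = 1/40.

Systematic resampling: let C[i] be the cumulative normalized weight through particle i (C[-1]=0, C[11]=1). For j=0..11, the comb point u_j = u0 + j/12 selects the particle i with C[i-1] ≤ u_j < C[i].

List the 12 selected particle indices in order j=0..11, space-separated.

C = [1/6, 5/16, 3/8, 19/48, 5/12, 25/48, 9/16, 11/16, 35/48, 37/48, 43/48, 1]
j=0: u_0=1/40 ∈ [0, 1/6) → index 0
j=1: u_1=13/120 ∈ [0, 1/6) → index 0
j=2: u_2=23/120 ∈ [1/6, 5/16) → index 1
j=3: u_3=11/40 ∈ [1/6, 5/16) → index 1
j=4: u_4=43/120 ∈ [5/16, 3/8) → index 2
j=5: u_5=53/120 ∈ [5/12, 25/48) → index 5
j=6: u_6=21/40 ∈ [25/48, 9/16) → index 6
j=7: u_7=73/120 ∈ [9/16, 11/16) → index 7
j=8: u_8=83/120 ∈ [11/16, 35/48) → index 8
j=9: u_9=31/40 ∈ [37/48, 43/48) → index 10
j=10: u_10=103/120 ∈ [37/48, 43/48) → index 10
j=11: u_11=113/120 ∈ [43/48, 1) → index 11

0 0 1 1 2 5 6 7 8 10 10 11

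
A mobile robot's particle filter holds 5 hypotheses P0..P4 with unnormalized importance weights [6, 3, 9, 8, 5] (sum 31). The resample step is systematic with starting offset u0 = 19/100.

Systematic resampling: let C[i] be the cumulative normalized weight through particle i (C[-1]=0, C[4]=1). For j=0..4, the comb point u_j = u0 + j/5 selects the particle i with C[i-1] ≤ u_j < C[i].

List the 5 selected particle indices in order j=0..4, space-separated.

0 2 3 3 4

C = [6/31, 9/31, 18/31, 26/31, 1]
j=0: u_0=19/100 ∈ [0, 6/31) → index 0
j=1: u_1=39/100 ∈ [9/31, 18/31) → index 2
j=2: u_2=59/100 ∈ [18/31, 26/31) → index 3
j=3: u_3=79/100 ∈ [18/31, 26/31) → index 3
j=4: u_4=99/100 ∈ [26/31, 1) → index 4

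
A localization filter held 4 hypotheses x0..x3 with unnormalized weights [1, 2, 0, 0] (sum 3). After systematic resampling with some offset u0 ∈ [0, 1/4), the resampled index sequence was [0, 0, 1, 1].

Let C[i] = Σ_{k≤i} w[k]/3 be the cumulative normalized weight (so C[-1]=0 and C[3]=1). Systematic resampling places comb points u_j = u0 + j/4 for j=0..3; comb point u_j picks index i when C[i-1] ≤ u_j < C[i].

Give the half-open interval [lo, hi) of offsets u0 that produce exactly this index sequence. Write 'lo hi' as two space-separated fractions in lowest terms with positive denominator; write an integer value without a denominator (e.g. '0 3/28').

C = [1/3, 1, 1, 1]
j=0 picked index 0: u0 ∈ [0, 1/3)
j=1 picked index 0: u0 ∈ [-1/4, 1/12)
j=2 picked index 1: u0 ∈ [-1/6, 1/2)
j=3 picked index 1: u0 ∈ [-5/12, 1/4)
intersection: [0, 1/12)

0 1/12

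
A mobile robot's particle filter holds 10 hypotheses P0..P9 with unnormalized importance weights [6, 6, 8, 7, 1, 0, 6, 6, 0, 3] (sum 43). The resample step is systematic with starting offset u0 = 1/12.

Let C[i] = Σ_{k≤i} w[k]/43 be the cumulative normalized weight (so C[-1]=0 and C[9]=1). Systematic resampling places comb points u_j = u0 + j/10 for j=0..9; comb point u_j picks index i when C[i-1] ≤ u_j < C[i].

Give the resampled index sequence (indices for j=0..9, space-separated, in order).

0 1 2 2 3 3 6 6 7 9

C = [6/43, 12/43, 20/43, 27/43, 28/43, 28/43, 34/43, 40/43, 40/43, 1]
j=0: u_0=1/12 ∈ [0, 6/43) → index 0
j=1: u_1=11/60 ∈ [6/43, 12/43) → index 1
j=2: u_2=17/60 ∈ [12/43, 20/43) → index 2
j=3: u_3=23/60 ∈ [12/43, 20/43) → index 2
j=4: u_4=29/60 ∈ [20/43, 27/43) → index 3
j=5: u_5=7/12 ∈ [20/43, 27/43) → index 3
j=6: u_6=41/60 ∈ [28/43, 34/43) → index 6
j=7: u_7=47/60 ∈ [28/43, 34/43) → index 6
j=8: u_8=53/60 ∈ [34/43, 40/43) → index 7
j=9: u_9=59/60 ∈ [40/43, 1) → index 9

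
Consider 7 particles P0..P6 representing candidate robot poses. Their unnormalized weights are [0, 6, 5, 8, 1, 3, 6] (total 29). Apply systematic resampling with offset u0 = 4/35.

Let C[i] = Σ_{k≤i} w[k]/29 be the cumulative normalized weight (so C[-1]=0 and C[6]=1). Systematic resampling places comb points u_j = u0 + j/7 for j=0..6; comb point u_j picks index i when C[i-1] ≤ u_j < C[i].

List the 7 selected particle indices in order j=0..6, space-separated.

1 2 3 3 4 6 6

C = [0, 6/29, 11/29, 19/29, 20/29, 23/29, 1]
j=0: u_0=4/35 ∈ [0, 6/29) → index 1
j=1: u_1=9/35 ∈ [6/29, 11/29) → index 2
j=2: u_2=2/5 ∈ [11/29, 19/29) → index 3
j=3: u_3=19/35 ∈ [11/29, 19/29) → index 3
j=4: u_4=24/35 ∈ [19/29, 20/29) → index 4
j=5: u_5=29/35 ∈ [23/29, 1) → index 6
j=6: u_6=34/35 ∈ [23/29, 1) → index 6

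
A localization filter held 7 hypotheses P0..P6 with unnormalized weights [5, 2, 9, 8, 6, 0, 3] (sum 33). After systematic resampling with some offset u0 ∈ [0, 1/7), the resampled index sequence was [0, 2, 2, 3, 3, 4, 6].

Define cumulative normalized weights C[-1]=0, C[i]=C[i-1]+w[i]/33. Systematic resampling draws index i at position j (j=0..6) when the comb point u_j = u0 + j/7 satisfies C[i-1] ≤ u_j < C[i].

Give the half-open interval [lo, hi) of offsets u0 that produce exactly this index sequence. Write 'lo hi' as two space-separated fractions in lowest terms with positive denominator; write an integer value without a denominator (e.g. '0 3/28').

C = [5/33, 7/33, 16/33, 8/11, 10/11, 10/11, 1]
j=0 picked index 0: u0 ∈ [0, 5/33)
j=1 picked index 2: u0 ∈ [16/231, 79/231)
j=2 picked index 2: u0 ∈ [-17/231, 46/231)
j=3 picked index 3: u0 ∈ [13/231, 23/77)
j=4 picked index 3: u0 ∈ [-20/231, 12/77)
j=5 picked index 4: u0 ∈ [1/77, 15/77)
j=6 picked index 6: u0 ∈ [4/77, 1/7)
intersection: [16/231, 1/7)

16/231 1/7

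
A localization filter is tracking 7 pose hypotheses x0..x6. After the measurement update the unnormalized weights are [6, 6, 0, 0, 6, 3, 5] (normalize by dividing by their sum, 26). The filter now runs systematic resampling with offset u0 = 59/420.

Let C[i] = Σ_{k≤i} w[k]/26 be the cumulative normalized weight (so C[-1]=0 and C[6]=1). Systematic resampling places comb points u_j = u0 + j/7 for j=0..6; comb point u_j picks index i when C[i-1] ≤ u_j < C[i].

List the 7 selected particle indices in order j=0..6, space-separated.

C = [3/13, 6/13, 6/13, 6/13, 9/13, 21/26, 1]
j=0: u_0=59/420 ∈ [0, 3/13) → index 0
j=1: u_1=17/60 ∈ [3/13, 6/13) → index 1
j=2: u_2=179/420 ∈ [3/13, 6/13) → index 1
j=3: u_3=239/420 ∈ [6/13, 9/13) → index 4
j=4: u_4=299/420 ∈ [9/13, 21/26) → index 5
j=5: u_5=359/420 ∈ [21/26, 1) → index 6
j=6: u_6=419/420 ∈ [21/26, 1) → index 6

0 1 1 4 5 6 6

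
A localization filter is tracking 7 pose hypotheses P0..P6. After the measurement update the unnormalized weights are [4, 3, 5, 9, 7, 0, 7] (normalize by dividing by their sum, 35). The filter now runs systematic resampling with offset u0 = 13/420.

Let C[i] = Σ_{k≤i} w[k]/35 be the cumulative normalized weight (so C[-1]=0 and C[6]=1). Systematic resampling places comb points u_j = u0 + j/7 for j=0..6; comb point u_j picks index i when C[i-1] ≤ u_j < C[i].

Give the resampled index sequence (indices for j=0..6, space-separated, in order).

0 1 2 3 4 4 6

C = [4/35, 1/5, 12/35, 3/5, 4/5, 4/5, 1]
j=0: u_0=13/420 ∈ [0, 4/35) → index 0
j=1: u_1=73/420 ∈ [4/35, 1/5) → index 1
j=2: u_2=19/60 ∈ [1/5, 12/35) → index 2
j=3: u_3=193/420 ∈ [12/35, 3/5) → index 3
j=4: u_4=253/420 ∈ [3/5, 4/5) → index 4
j=5: u_5=313/420 ∈ [3/5, 4/5) → index 4
j=6: u_6=373/420 ∈ [4/5, 1) → index 6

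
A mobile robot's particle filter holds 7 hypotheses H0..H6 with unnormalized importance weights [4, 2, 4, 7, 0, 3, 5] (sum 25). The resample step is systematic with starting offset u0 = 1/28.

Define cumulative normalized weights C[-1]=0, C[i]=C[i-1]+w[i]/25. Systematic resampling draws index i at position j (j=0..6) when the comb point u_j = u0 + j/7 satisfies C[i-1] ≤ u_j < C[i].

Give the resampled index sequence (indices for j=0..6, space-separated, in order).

0 1 2 3 3 5 6

C = [4/25, 6/25, 2/5, 17/25, 17/25, 4/5, 1]
j=0: u_0=1/28 ∈ [0, 4/25) → index 0
j=1: u_1=5/28 ∈ [4/25, 6/25) → index 1
j=2: u_2=9/28 ∈ [6/25, 2/5) → index 2
j=3: u_3=13/28 ∈ [2/5, 17/25) → index 3
j=4: u_4=17/28 ∈ [2/5, 17/25) → index 3
j=5: u_5=3/4 ∈ [17/25, 4/5) → index 5
j=6: u_6=25/28 ∈ [4/5, 1) → index 6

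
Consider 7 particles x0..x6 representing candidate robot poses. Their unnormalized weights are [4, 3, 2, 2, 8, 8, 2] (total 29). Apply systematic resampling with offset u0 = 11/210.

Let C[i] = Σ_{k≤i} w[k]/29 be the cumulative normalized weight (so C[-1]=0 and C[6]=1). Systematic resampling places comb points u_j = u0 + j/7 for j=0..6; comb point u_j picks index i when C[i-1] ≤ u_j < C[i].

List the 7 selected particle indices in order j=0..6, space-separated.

C = [4/29, 7/29, 9/29, 11/29, 19/29, 27/29, 1]
j=0: u_0=11/210 ∈ [0, 4/29) → index 0
j=1: u_1=41/210 ∈ [4/29, 7/29) → index 1
j=2: u_2=71/210 ∈ [9/29, 11/29) → index 3
j=3: u_3=101/210 ∈ [11/29, 19/29) → index 4
j=4: u_4=131/210 ∈ [11/29, 19/29) → index 4
j=5: u_5=23/30 ∈ [19/29, 27/29) → index 5
j=6: u_6=191/210 ∈ [19/29, 27/29) → index 5

0 1 3 4 4 5 5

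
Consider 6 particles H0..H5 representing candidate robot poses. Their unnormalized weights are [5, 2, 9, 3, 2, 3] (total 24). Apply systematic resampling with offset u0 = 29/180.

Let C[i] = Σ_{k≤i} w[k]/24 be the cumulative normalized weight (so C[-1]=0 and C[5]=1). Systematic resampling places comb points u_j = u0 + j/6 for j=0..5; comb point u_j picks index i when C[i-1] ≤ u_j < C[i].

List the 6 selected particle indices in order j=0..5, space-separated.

0 2 2 2 4 5

C = [5/24, 7/24, 2/3, 19/24, 7/8, 1]
j=0: u_0=29/180 ∈ [0, 5/24) → index 0
j=1: u_1=59/180 ∈ [7/24, 2/3) → index 2
j=2: u_2=89/180 ∈ [7/24, 2/3) → index 2
j=3: u_3=119/180 ∈ [7/24, 2/3) → index 2
j=4: u_4=149/180 ∈ [19/24, 7/8) → index 4
j=5: u_5=179/180 ∈ [7/8, 1) → index 5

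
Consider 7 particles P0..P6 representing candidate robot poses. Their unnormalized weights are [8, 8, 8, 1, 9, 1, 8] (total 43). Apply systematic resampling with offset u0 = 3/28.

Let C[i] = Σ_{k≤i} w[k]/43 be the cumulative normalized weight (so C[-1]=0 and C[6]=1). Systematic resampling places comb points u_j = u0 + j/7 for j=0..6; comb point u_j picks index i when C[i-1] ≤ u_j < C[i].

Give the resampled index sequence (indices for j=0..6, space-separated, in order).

0 1 2 2 4 6 6

C = [8/43, 16/43, 24/43, 25/43, 34/43, 35/43, 1]
j=0: u_0=3/28 ∈ [0, 8/43) → index 0
j=1: u_1=1/4 ∈ [8/43, 16/43) → index 1
j=2: u_2=11/28 ∈ [16/43, 24/43) → index 2
j=3: u_3=15/28 ∈ [16/43, 24/43) → index 2
j=4: u_4=19/28 ∈ [25/43, 34/43) → index 4
j=5: u_5=23/28 ∈ [35/43, 1) → index 6
j=6: u_6=27/28 ∈ [35/43, 1) → index 6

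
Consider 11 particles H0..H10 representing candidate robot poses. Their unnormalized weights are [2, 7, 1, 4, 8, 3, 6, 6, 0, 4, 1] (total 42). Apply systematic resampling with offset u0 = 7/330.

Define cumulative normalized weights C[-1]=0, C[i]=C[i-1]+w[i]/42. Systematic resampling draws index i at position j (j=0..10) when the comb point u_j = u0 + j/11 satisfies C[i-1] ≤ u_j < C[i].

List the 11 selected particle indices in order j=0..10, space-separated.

C = [1/21, 3/14, 5/21, 1/3, 11/21, 25/42, 31/42, 37/42, 37/42, 41/42, 1]
j=0: u_0=7/330 ∈ [0, 1/21) → index 0
j=1: u_1=37/330 ∈ [1/21, 3/14) → index 1
j=2: u_2=67/330 ∈ [1/21, 3/14) → index 1
j=3: u_3=97/330 ∈ [5/21, 1/3) → index 3
j=4: u_4=127/330 ∈ [1/3, 11/21) → index 4
j=5: u_5=157/330 ∈ [1/3, 11/21) → index 4
j=6: u_6=17/30 ∈ [11/21, 25/42) → index 5
j=7: u_7=217/330 ∈ [25/42, 31/42) → index 6
j=8: u_8=247/330 ∈ [31/42, 37/42) → index 7
j=9: u_9=277/330 ∈ [31/42, 37/42) → index 7
j=10: u_10=307/330 ∈ [37/42, 41/42) → index 9

0 1 1 3 4 4 5 6 7 7 9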